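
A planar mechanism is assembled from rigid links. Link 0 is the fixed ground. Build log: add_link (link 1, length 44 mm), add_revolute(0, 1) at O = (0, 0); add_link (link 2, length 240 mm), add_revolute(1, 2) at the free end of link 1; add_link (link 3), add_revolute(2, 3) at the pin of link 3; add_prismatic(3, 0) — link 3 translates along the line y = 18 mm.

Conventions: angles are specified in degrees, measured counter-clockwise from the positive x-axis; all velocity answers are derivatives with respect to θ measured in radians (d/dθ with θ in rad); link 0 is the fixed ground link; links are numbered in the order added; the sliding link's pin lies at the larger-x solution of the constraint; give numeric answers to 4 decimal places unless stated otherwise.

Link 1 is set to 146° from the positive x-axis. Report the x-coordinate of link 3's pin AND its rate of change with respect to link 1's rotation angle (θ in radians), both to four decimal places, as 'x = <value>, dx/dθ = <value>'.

geometry: r = 44 mm, L = 240 mm, e = 18 mm
crank pin P = (r cos θ, r sin θ) = (-36.477653, 24.604488)
h = r sin θ − e = 24.604488 − 18 = 6.604488
x = r cos θ + √(L² − h²) = -36.477653 + 239.909109 = 203.431456
dx/dθ = −r sin θ − h·r cos θ/√(L² − h²) (θ in radians; h = 6.604488) = -23.600290

x = 203.4315, dx/dθ = -23.6003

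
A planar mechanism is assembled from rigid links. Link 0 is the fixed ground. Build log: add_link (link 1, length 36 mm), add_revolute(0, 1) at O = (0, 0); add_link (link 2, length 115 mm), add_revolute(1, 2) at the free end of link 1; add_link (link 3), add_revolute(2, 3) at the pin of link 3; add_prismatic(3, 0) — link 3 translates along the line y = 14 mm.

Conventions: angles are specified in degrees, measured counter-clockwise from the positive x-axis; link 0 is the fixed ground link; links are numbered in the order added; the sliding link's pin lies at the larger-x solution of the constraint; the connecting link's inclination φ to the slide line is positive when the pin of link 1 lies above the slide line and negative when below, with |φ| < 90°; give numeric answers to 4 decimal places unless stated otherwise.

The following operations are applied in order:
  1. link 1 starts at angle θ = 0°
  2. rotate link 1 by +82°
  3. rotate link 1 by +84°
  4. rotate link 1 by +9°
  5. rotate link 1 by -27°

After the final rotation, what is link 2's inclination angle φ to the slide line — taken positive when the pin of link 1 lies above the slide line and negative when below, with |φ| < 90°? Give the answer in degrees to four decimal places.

geometry: r = 36 mm, L = 115 mm, e = 14 mm; θ starts at 0°
rotate link 1 by +82°: θ ← 0° +82° = 82°
rotate link 1 by +84°: θ ← 82° +84° = 166°
rotate link 1 by +9°: θ ← 166° +9° = 175°
rotate link 1 by -27°: θ ← 175° -27° = 148°
h = r sin θ − e = 19.077094 − 14 = 5.077094
sin φ = h / L = 5.077094 / 115 = 0.04414864
φ = arcsin(0.04414864) = 2.530353°

2.5304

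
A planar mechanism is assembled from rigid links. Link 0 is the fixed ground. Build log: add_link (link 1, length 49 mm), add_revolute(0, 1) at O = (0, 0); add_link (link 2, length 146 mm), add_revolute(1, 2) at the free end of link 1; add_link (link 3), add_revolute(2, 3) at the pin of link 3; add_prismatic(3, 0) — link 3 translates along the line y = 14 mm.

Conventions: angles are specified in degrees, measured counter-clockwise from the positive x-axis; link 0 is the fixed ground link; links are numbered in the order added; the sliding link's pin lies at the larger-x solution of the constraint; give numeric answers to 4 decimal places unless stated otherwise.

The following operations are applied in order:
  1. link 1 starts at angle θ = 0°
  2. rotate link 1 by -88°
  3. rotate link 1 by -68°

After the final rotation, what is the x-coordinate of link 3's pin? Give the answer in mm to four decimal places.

geometry: r = 49 mm, L = 146 mm, e = 14 mm; θ starts at 0°
rotate link 1 by -88°: θ ← 0° -88° = -88°
rotate link 1 by -68°: θ ← -88° -68° = -156°
crank pin P = (r cos θ, r sin θ) = (-44.763727, -19.930096)
h = r sin θ − e = -19.930096 − 14 = -33.930096
x = r cos θ + √(L² − h²) = -44.763727 + 142.002636 = 97.238909

97.2389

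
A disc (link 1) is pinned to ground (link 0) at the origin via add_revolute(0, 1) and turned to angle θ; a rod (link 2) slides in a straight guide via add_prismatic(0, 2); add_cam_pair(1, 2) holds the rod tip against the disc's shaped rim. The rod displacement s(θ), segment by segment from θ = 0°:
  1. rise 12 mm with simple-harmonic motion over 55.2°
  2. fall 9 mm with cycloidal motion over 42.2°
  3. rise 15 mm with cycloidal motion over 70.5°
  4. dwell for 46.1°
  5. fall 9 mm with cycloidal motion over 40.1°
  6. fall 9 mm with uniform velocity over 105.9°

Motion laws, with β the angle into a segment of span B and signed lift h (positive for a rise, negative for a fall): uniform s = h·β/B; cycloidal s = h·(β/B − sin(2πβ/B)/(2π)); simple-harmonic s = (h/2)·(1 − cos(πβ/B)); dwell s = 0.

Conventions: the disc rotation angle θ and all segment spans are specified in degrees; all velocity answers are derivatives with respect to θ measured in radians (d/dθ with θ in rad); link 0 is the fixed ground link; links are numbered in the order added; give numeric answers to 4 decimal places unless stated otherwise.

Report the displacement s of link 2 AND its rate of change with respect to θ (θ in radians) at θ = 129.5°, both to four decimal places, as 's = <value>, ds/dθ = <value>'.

segment 1 (0° to 55.2°, simple-harmonic, h = 12) is passed completely: s = 0.0000 + (12) = 12.0000
segment 2 (55.2° to 97.4°, cycloidal, h = -9) is passed completely: s = 12.0000 + (-9) = 3.0000
θ = 129.5° falls in segment 3 (97.4° to 167.9°, cycloidal, h = 15): β = 129.5 − 97.4 = 32.1°, B = 70.5°; Δs = 15·(0.4553 − sin(2π·0.4553)/(2π)) = 6.1683; s = 3.0000 + 6.1683 = 9.1683
velocity in seg [97.4°–167.9°] (cycloidal), θ in radians: β = 32.1° = 0.5603 rad, B = 70.5° = 1.2305 rad; ds/dθ = (h/B)(1 − cos(2πβ/B)) = (15/1.2305)(1 − cos(2π·0.4553)) = 23.903936 mm/rad

s = 9.1683, ds/dθ = 23.9039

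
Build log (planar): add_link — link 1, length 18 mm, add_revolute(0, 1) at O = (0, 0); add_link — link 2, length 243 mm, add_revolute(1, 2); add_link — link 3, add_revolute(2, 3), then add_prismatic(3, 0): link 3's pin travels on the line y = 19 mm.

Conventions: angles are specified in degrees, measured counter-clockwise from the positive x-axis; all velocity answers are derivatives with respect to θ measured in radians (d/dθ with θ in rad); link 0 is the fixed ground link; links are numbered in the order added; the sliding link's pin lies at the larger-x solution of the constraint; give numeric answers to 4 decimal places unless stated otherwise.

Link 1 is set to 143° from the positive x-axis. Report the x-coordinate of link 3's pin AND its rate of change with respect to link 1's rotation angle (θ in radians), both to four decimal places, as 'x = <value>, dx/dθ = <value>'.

geometry: r = 18 mm, L = 243 mm, e = 19 mm
crank pin P = (r cos θ, r sin θ) = (-14.375439, 10.832670)
h = r sin θ − e = 10.832670 − 19 = -8.167330
x = r cos θ + √(L² − h²) = -14.375439 + 242.862708 = 228.487268
dx/dθ = −r sin θ − h·r cos θ/√(L² − h²) (θ in radians; h = -8.167330) = -11.316108

x = 228.4873, dx/dθ = -11.3161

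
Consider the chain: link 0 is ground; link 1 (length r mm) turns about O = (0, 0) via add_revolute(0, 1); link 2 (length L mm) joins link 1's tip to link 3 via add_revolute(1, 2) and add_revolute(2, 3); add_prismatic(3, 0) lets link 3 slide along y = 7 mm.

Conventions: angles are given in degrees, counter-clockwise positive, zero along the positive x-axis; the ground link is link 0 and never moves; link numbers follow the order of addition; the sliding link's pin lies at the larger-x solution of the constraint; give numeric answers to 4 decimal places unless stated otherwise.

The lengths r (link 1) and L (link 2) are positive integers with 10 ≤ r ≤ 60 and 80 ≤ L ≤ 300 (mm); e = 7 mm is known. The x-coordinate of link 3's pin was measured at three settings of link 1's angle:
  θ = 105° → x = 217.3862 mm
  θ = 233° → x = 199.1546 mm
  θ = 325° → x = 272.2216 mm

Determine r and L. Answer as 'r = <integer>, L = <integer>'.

constraint per measurement: (x − r cos θ)² + (r sin θ − e)² = L²
subtracting the θ₁ and θ₂ equations cancels the r² and L² terms:
r = (x₁² − x₂²) / (2[(x₁cos θ₁ + e sin θ₁) − (x₂cos θ₂ + e sin θ₂)]) = 49.9997 → r = 50
L² = (x₁ − r cos θ₁)² + (r sin θ₁ − e)² = 54755.9807 → L = 234.0000 → L = 234
check at θ₃=325°: x = 272.2216 (printed 272.2216) ✓

r = 50, L = 234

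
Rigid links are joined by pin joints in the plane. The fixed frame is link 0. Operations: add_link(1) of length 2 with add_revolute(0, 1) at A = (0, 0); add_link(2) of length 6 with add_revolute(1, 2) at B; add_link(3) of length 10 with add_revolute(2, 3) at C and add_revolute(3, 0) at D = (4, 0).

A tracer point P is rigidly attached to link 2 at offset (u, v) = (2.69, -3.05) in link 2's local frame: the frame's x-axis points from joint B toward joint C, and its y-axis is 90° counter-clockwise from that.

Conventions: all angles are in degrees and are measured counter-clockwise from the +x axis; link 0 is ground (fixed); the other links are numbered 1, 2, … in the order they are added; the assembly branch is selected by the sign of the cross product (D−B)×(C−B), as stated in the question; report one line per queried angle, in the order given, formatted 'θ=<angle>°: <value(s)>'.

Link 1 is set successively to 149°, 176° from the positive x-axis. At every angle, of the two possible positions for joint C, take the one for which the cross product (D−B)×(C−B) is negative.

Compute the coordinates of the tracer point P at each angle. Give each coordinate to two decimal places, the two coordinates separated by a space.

A=(0,0), D=(4.00,0)
θ=149°: B = A + 2.00·(cos149°, sin149°) = (-1.7143, 1.0301)
θ=149°: |BD| = 5.8064
θ=149°: circle(B,6.00) ∩ circle(D,10.00): a=-2.6079, h=5.4036
θ=149°:   candidates: C₊=(-3.3223,6.8106) cross=31.376; C₋=(-5.2395,-3.8252) cross=-31.376
θ=149°:   branch - wants cross < 0 → take C=(-5.2395,-3.8252) (cross=-31.376)
θ=149°: ex = (C−B)/|BC| = (-0.5875,-0.8092); ey = (0.8092,-0.5875)
θ=149°: P = B + 2.69·ex + -3.05·ey = (-5.7629,0.6453)
θ=176°: B = A + 2.00·(cos176°, sin176°) = (-1.9951, 0.1395)
θ=176°: |BD| = 5.9968
θ=176°: circle(B,6.00) ∩ circle(D,10.00): a=-2.3378, h=5.5258
θ=176°:   candidates: C₊=(-4.2038,5.7182) cross=33.137; C₋=(-4.4609,-5.3304) cross=-33.137
θ=176°:   branch - wants cross < 0 → take C=(-4.4609,-5.3304) (cross=-33.137)
θ=176°: ex = (C−B)/|BC| = (-0.4110,-0.9117); ey = (0.9117,-0.4110)
θ=176°: P = B + 2.69·ex + -3.05·ey = (-5.8812,-1.0594)

θ=149°: -5.76 0.65
θ=176°: -5.88 -1.06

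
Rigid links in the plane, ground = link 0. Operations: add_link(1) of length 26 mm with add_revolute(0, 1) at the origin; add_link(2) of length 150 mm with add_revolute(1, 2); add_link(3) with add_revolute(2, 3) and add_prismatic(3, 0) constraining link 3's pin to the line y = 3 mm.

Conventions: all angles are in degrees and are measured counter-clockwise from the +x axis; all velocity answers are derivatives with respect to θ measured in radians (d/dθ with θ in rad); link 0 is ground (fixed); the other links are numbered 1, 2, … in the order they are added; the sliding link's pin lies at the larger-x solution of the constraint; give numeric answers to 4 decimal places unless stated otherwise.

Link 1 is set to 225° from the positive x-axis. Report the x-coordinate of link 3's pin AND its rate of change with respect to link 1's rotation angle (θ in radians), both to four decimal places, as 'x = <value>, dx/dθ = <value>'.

geometry: r = 26 mm, L = 150 mm, e = 3 mm
crank pin P = (r cos θ, r sin θ) = (-18.384776, -18.384776)
h = r sin θ − e = -18.384776 − 3 = -21.384776
x = r cos θ + √(L² − h²) = -18.384776 + 148.467812 = 130.083036
dx/dθ = −r sin θ − h·r cos θ/√(L² − h²) (θ in radians; h = -21.384776) = 15.736698

x = 130.0830, dx/dθ = 15.7367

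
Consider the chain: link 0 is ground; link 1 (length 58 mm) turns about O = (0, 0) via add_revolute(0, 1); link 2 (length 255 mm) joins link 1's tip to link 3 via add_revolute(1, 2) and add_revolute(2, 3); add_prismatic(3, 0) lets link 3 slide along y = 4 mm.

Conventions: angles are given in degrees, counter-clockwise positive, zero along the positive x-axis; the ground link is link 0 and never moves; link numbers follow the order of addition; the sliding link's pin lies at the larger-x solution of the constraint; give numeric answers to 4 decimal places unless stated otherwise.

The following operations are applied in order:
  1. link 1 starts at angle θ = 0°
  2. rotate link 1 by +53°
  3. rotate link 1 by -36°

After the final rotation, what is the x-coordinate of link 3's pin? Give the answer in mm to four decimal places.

geometry: r = 58 mm, L = 255 mm, e = 4 mm; θ starts at 0°
rotate link 1 by +53°: θ ← 0° +53° = 53°
rotate link 1 by -36°: θ ← 53° -36° = 17°
crank pin P = (r cos θ, r sin θ) = (55.465676, 16.957559)
h = r sin θ − e = 16.957559 − 4 = 12.957559
x = r cos θ + √(L² − h²) = 55.465676 + 254.670575 = 310.136251

310.1363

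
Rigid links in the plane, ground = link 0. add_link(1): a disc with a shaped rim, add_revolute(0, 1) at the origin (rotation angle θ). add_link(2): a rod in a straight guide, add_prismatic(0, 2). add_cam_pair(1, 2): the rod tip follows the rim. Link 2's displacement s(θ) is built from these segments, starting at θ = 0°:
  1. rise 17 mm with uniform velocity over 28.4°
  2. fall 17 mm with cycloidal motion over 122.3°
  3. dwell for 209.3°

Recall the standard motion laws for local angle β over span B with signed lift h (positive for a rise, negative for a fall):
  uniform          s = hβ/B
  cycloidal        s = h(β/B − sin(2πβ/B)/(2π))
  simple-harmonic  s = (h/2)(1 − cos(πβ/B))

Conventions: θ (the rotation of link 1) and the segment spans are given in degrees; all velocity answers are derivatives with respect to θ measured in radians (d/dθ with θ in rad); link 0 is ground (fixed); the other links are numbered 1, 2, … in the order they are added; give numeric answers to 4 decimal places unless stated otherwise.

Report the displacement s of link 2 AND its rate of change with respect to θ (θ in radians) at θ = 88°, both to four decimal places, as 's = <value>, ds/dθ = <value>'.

segment 1 (0° to 28.4°, uniform, h = 17) is passed completely: s = 0.0000 + (17) = 17.0000
θ = 88° falls in segment 2 (28.4° to 150.7°, cycloidal, h = -17): β = 88 − 28.4 = 59.6°, B = 122.3°; Δs = -17·(0.4873 − sin(2π·0.4873)/(2π)) = -8.0693; s = 17.0000 − 8.0693 = 8.9307
velocity in seg [28.4°–150.7°] (cycloidal), θ in radians: β = 59.6° = 1.0402 rad, B = 122.3° = 2.1345 rad; ds/dθ = (h/B)(1 − cos(2πβ/B)) = ((-17)/2.1345)(1 − cos(2π·0.4873)) = -15.903270 mm/rad

s = 8.9307, ds/dθ = -15.9033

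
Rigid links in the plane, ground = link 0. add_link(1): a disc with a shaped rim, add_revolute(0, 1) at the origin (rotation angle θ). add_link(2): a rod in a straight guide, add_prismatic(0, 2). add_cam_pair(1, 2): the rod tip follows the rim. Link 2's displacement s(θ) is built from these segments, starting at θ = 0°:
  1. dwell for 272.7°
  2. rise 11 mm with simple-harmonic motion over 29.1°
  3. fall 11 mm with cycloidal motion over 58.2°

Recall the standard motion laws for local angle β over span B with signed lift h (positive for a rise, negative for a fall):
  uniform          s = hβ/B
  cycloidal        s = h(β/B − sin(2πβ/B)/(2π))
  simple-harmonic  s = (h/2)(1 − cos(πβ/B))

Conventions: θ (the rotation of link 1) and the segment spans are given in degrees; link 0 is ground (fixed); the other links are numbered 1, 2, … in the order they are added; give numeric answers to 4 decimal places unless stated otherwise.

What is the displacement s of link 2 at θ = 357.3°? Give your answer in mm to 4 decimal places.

segment 1 (0° to 272.7°, dwell): s unchanged at 0.0000
segment 2 (272.7° to 301.8°, simple-harmonic, h = 11) is passed completely: s = 0.0000 + (11) = 11.0000
θ = 357.3° falls in segment 3 (301.8° to 360°, cycloidal, h = -11): β = 357.3 − 301.8 = 55.5°, B = 58.2°; Δs = -11·(0.9536 − sin(2π·0.9536)/(2π)) = -10.9928; s = 11.0000 − 10.9928 = 0.0072

0.0072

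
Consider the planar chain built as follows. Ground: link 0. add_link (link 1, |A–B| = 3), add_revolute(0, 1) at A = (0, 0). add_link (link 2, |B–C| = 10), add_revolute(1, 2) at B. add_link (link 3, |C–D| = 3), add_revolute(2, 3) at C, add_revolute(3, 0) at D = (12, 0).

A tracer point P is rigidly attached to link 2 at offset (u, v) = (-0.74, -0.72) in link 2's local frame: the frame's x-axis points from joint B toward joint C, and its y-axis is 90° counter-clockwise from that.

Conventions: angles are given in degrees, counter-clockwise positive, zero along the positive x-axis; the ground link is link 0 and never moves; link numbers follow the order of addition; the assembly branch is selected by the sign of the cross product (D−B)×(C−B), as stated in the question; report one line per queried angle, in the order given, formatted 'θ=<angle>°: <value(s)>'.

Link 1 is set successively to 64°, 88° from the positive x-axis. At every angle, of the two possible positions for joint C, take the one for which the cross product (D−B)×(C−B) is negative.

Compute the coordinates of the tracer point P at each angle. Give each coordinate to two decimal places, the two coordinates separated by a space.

A=(0,0), D=(12.00,0)
θ=64°: B = A + 3.00·(cos64°, sin64°) = (1.3151, 2.6964)
θ=64°: |BD| = 11.0199
θ=64°: circle(B,10.00) ∩ circle(D,3.00): a=9.6388, h=2.6632
θ=64°:   candidates: C₊=(11.3126,2.9202) cross=29.348; C₋=(10.0093,-2.2444) cross=-29.348
θ=64°:   branch - wants cross < 0 → take C=(10.0093,-2.2444) (cross=-29.348)
θ=64°: ex = (C−B)/|BC| = (0.8694,-0.4941); ey = (0.4941,0.8694)
θ=64°: P = B + -0.74·ex + -0.72·ey = (0.3160,2.4360)
θ=88°: B = A + 3.00·(cos88°, sin88°) = (0.1047, 2.9982)
θ=88°: |BD| = 12.2673
θ=88°: circle(B,10.00) ∩ circle(D,3.00): a=9.8427, h=1.7667
θ=88°:   candidates: C₊=(10.0807,2.3057) cross=21.673; C₋=(9.2171,-1.1205) cross=-21.673
θ=88°:   branch - wants cross < 0 → take C=(9.2171,-1.1205) (cross=-21.673)
θ=88°: ex = (C−B)/|BC| = (0.9112,-0.4119); ey = (0.4119,0.9112)
θ=88°: P = B + -0.74·ex + -0.72·ey = (-0.8662,2.6469)

θ=64°: 0.32 2.44
θ=88°: -0.87 2.65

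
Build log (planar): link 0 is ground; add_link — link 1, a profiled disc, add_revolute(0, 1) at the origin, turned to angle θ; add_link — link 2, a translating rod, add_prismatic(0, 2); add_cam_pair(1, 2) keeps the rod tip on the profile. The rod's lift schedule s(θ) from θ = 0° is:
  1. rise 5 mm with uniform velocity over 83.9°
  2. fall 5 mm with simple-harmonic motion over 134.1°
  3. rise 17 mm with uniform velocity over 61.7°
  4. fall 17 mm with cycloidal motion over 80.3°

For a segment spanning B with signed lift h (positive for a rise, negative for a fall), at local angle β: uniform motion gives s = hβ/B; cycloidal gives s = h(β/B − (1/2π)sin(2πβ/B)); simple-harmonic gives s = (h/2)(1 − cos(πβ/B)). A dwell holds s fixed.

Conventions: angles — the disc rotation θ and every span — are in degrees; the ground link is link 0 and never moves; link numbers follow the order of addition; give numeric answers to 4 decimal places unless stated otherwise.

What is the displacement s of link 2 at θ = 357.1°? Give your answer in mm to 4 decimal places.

seg 1 [0°–83.9°] uniform, h=5: full span → s += 5 → s = 5.0000
seg 2 [83.9°–218°] simple-harmonic, h=-5: full span → s += -5 → s = 0.0000
seg 3 [218°–279.7°] uniform, h=17: full span → s += 17 → s = 17.0000
seg 4 [279.7°–360°] cycloidal, h=-17: θ=357.1° here. β=77.4, B=80.3. -17·(0.9639 − sin(2π·0.9639)/(2π)) = -16.9947 → s = 0.0053

0.0053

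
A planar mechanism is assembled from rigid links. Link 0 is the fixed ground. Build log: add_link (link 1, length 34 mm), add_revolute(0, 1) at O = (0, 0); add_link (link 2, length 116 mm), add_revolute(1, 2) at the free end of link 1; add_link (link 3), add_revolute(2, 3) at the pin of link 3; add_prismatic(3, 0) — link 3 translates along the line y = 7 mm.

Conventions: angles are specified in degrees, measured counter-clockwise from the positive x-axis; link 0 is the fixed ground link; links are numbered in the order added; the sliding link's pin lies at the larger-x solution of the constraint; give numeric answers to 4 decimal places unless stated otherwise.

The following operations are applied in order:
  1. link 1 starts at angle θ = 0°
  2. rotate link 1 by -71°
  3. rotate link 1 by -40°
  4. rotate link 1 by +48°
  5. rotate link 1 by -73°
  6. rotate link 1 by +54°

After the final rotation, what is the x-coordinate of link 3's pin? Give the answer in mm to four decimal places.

geometry: r = 34 mm, L = 116 mm, e = 7 mm; θ starts at 0°
rotate link 1 by -71°: θ ← 0° -71° = -71°
rotate link 1 by -40°: θ ← -71° -40° = -111°
rotate link 1 by +48°: θ ← -111° +48° = -63°
rotate link 1 by -73°: θ ← -63° -73° = -136°
rotate link 1 by +54°: θ ← -136° +54° = -82°
crank pin P = (r cos θ, r sin θ) = (4.731885, -33.669114)
h = r sin θ − e = -33.669114 − 7 = -40.669114
x = r cos θ + √(L² − h²) = 4.731885 + 108.637117 = 113.369002

113.3690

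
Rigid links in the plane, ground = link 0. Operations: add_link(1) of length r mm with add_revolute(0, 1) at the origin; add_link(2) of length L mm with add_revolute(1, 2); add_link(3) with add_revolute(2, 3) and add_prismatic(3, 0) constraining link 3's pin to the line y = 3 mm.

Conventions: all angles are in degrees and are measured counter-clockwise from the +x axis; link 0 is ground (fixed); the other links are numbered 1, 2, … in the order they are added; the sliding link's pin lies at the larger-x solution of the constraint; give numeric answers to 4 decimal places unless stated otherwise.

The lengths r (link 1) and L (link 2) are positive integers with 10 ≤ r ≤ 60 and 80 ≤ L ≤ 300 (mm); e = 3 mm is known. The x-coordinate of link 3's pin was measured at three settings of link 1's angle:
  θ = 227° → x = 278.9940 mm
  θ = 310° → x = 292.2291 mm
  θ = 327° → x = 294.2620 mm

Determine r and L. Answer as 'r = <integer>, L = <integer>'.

constraint per measurement: (x − r cos θ)² + (r sin θ − e)² = L²
subtracting the θ₁ and θ₂ equations cancels the r² and L² terms:
r = (x₁² − x₂²) / (2[(x₁cos θ₁ + e sin θ₁) − (x₂cos θ₂ + e sin θ₂)]) = 10.0000 → r = 10
L² = (x₁ − r cos θ₁)² + (r sin θ₁ − e)² = 81796.0023 → L = 286.0000 → L = 286
check at θ₃=327°: x = 294.2620 (printed 294.2620) ✓

r = 10, L = 286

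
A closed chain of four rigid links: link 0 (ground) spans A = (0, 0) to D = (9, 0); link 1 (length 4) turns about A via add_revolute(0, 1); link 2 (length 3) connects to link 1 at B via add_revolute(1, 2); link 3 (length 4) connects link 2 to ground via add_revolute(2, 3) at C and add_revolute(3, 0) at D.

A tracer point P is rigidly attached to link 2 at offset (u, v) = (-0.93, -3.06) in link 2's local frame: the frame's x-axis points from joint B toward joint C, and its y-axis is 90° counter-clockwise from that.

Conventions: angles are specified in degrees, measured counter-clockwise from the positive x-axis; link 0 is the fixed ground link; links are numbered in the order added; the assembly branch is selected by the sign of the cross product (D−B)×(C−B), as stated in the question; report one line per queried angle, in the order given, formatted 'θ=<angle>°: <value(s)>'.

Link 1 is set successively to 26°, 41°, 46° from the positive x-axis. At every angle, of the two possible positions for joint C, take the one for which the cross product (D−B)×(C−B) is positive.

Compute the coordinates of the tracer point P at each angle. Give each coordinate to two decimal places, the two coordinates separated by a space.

A=(0,0), D=(9.00,0)
θ=26°: B = A + 4.00·(cos26°, sin26°) = (3.5952, 1.7535)
θ=26°: |BD| = 5.6822
θ=26°: circle(B,3.00) ∩ circle(D,4.00): a=2.2251, h=2.0122
θ=26°:   candidates: C₊=(6.3326,2.9808) cross=11.434; C₋=(5.0907,-0.8471) cross=-11.434
θ=26°:   branch + wants cross > 0 → take C=(6.3326,2.9808) (cross=11.434)
θ=26°: ex = (C−B)/|BC| = (0.9125,0.4091); ey = (-0.4091,0.9125)
θ=26°: P = B + -0.93·ex + -3.06·ey = (3.9984,-1.4192)
θ=41°: B = A + 4.00·(cos41°, sin41°) = (3.0188, 2.6242)
θ=41°: |BD| = 6.5315
θ=41°: circle(B,3.00) ∩ circle(D,4.00): a=2.7299, h=1.2440
θ=41°:   candidates: C₊=(6.0185,2.6666) cross=8.125; C₋=(5.0189,0.3882) cross=-8.125
θ=41°:   branch + wants cross > 0 → take C=(6.0185,2.6666) (cross=8.125)
θ=41°: ex = (C−B)/|BC| = (0.9999,0.0141); ey = (-0.0141,0.9999)
θ=41°: P = B + -0.93·ex + -3.06·ey = (2.1322,-0.4486)
θ=46°: B = A + 4.00·(cos46°, sin46°) = (2.7786, 2.8774)
θ=46°: |BD| = 6.8545
θ=46°: circle(B,3.00) ∩ circle(D,4.00): a=2.9167, h=0.7022
θ=46°:   candidates: C₊=(5.7207,2.2904) cross=4.813; C₋=(5.1311,1.0157) cross=-4.813
θ=46°:   branch + wants cross > 0 → take C=(5.7207,2.2904) (cross=4.813)
θ=46°: ex = (C−B)/|BC| = (0.9807,-0.1957); ey = (0.1957,0.9807)
θ=46°: P = B + -0.93·ex + -3.06·ey = (1.2679,0.0585)

θ=26°: 4.00 -1.42
θ=41°: 2.13 -0.45
θ=46°: 1.27 0.06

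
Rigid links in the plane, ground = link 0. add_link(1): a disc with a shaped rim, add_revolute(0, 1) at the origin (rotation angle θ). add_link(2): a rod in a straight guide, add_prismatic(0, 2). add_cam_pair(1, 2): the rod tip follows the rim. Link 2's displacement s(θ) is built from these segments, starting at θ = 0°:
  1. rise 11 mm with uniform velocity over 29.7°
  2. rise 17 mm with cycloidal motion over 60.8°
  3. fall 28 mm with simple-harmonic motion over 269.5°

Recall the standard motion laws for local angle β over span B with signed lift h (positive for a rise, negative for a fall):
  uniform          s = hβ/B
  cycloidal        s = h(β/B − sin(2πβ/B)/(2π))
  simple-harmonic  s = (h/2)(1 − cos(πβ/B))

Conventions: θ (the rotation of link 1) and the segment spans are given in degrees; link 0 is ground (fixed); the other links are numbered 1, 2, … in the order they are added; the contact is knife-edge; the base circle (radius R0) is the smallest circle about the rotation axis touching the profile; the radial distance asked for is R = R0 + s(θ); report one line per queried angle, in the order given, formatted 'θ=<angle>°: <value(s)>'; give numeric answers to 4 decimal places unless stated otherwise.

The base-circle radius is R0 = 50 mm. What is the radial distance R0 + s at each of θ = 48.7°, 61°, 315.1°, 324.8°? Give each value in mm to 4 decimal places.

segment 1 (0° to 29.7°, uniform, h = 11) is passed completely: s = 0.0000 + (11) = 11.0000
θ = 48.7° falls in segment 2 (29.7° to 90.5°, cycloidal, h = 17): β = 48.7 − 29.7 = 19°, B = 60.8°; Δs = 17·(0.3125 − sin(2π·0.3125)/(2π)) = 2.8128; s = 11.0000 + 2.8128 = 13.8128
θ = 61° falls in segment 2 (29.7° to 90.5°, cycloidal, h = 17): β = 61 − 29.7 = 31.3°, B = 60.8°; Δs = 17·(0.5148 − sin(2π·0.5148)/(2π)) = 9.0029; s = 11.0000 + 9.0029 = 20.0029
segment 2 (29.7° to 90.5°, cycloidal, h = 17) is passed completely: s = 11.0000 + (17) = 28.0000
θ = 315.1° falls in segment 3 (90.5° to 360°, simple-harmonic, h = -28): β = 315.1 − 90.5 = 224.6°, B = 269.5°; Δs = -28/2·(1 − cos(π·0.8334)) = -26.1257; s = 28.0000 − 26.1257 = 1.8743
θ = 324.8° falls in segment 3 (90.5° to 360°, simple-harmonic, h = -28): β = 324.8 − 90.5 = 234.3°, B = 269.5°; Δs = -28/2·(1 − cos(π·0.8694)) = -26.8378; s = 28.0000 − 26.8378 = 1.1622
θ=48.7°: R = R0 + s = 50 + 13.8128 = 63.8128
θ=61°: R = R0 + s = 50 + 20.0029 = 70.0029
θ=315.1°: R = R0 + s = 50 + 1.8743 = 51.8743
θ=324.8°: R = R0 + s = 50 + 1.1622 = 51.1622

θ=48.7°: 63.8128
θ=61°: 70.0029
θ=315.1°: 51.8743
θ=324.8°: 51.1622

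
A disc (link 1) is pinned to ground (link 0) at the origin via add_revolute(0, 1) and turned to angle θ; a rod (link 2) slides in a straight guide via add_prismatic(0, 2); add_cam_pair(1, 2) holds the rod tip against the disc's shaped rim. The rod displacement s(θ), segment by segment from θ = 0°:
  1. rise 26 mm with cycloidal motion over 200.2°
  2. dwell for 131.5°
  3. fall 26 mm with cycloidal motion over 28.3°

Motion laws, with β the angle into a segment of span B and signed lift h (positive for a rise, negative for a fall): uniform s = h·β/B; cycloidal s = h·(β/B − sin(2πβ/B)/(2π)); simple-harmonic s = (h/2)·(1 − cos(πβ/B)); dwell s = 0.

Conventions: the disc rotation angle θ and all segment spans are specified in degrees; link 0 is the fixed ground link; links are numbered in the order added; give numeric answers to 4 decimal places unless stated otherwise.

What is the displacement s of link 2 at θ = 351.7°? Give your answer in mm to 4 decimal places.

segment 1 (0° to 200.2°, cycloidal, h = 26) is passed completely: s = 0.0000 + (26) = 26.0000
segment 2 (200.2° to 331.7°, dwell): s unchanged at 26.0000
θ = 351.7° falls in segment 3 (331.7° to 360°, cycloidal, h = -26): β = 351.7 − 331.7 = 20°, B = 28.3°; Δs = -26·(0.7067 − sin(2π·0.7067)/(2π)) = -22.3605; s = 26.0000 − 22.3605 = 3.6395

3.6395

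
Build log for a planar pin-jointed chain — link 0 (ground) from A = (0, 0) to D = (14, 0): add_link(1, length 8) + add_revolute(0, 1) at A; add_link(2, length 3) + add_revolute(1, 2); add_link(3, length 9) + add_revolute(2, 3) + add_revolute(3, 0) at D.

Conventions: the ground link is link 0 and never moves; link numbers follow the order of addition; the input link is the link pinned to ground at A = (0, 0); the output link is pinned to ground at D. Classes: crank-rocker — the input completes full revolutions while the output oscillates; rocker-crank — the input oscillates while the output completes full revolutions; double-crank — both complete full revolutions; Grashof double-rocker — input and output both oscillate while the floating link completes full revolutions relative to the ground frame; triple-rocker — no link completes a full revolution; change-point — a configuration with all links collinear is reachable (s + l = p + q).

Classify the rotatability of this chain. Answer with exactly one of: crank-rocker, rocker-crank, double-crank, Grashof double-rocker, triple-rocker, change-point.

lengths: ground=14, input=8, coupler=3, output=9
sorted: s=3 (shortest), l=14 (longest), p+q=17
s + l = 17 vs p + q = 17
s + l = p + q → change-point (collinear configuration reachable)

change-point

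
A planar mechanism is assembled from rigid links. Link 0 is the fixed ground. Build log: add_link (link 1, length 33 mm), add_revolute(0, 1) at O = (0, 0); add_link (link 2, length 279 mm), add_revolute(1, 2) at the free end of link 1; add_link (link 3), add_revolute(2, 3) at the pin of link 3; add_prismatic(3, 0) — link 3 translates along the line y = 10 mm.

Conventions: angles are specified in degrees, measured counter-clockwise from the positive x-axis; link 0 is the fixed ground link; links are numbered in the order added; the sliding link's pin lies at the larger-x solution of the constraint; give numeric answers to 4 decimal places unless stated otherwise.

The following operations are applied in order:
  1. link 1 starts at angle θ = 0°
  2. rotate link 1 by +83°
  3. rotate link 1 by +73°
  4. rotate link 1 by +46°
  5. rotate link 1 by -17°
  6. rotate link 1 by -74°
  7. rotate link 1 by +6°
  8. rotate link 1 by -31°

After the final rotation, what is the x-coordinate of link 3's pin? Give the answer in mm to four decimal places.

geometry: r = 33 mm, L = 279 mm, e = 10 mm; θ starts at 0°
rotate link 1 by +83°: θ ← 0° +83° = 83°
rotate link 1 by +73°: θ ← 83° +73° = 156°
rotate link 1 by +46°: θ ← 156° +46° = 202°
rotate link 1 by -17°: θ ← 202° -17° = 185°
rotate link 1 by -74°: θ ← 185° -74° = 111°
rotate link 1 by +6°: θ ← 111° +6° = 117°
rotate link 1 by -31°: θ ← 117° -31° = 86°
crank pin P = (r cos θ, r sin θ) = (2.301964, 32.919614)
h = r sin θ − e = 32.919614 − 10 = 22.919614
x = r cos θ + √(L² − h²) = 2.301964 + 278.056993 = 280.358957

280.3590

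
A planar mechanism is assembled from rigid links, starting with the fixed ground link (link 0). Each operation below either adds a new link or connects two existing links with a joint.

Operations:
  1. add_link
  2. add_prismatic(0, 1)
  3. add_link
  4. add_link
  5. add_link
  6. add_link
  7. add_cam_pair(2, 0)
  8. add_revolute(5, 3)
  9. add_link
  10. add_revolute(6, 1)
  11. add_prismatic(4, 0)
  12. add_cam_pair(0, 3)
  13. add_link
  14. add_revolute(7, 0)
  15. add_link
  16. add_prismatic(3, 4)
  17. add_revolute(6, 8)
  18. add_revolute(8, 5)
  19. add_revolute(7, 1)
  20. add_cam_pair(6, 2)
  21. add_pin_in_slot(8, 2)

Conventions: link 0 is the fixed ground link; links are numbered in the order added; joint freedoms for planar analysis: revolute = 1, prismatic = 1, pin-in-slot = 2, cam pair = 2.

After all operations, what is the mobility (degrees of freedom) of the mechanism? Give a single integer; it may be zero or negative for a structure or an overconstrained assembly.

(L,J1,J2)=(1,0,0); link0 fixed
link1: (2,0,0)
P 0-1 [J1]: (2,1,0)
link2: (3,1,0)
link3: (4,1,0)
link4: (5,1,0)
link5: (6,1,0)
C 2-0 [J2]: (6,1,1)
R 5-3 [J1]: (6,2,1)
link6: (7,2,1)
R 6-1 [J1]: (7,3,1)
P 4-0 [J1]: (7,4,1)
C 0-3 [J2]: (7,4,2)
link7: (8,4,2)
R 7-0 [J1]: (8,5,2)
link8: (9,5,2)
P 3-4 [J1]: (9,6,2)
R 6-8 [J1]: (9,7,2)
R 8-5 [J1]: (9,8,2)
R 7-1 [J1]: (9,9,2)
C 6-2 [J2]: (9,9,3)
PS 8-2 [J2]: (9,9,4)
Grübler: 3·8 − 2·9 − 4 = 2

M = 2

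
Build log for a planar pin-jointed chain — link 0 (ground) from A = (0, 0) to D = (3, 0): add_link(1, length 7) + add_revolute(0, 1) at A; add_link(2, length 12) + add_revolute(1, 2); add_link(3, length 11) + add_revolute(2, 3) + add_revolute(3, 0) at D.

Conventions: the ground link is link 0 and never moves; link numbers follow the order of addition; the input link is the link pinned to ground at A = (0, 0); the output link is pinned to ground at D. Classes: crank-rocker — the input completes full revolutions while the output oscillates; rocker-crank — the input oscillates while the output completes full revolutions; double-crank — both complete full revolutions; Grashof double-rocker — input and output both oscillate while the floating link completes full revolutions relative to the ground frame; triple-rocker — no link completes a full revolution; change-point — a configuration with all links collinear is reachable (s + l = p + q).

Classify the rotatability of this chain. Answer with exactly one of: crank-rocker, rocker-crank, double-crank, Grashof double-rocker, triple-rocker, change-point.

lengths: ground=3, input=7, coupler=12, output=11
sorted: s=3 (shortest), l=12 (longest), p+q=18
s + l = 15 vs p + q = 18
s + l < p + q (Grashof) with shortest = ground link → double-crank

double-crank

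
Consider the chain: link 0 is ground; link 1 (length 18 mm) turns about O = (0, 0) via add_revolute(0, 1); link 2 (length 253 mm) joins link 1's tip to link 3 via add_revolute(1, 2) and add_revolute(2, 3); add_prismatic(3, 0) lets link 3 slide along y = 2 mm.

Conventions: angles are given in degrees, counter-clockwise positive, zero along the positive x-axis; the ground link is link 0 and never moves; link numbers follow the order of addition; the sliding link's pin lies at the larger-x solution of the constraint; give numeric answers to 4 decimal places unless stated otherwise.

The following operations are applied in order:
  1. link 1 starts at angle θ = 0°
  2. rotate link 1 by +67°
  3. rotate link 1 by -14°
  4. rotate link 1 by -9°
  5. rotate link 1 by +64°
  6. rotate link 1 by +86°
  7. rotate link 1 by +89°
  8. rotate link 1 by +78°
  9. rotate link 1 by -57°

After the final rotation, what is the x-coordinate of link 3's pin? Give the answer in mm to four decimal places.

geometry: r = 18 mm, L = 253 mm, e = 2 mm; θ starts at 0°
rotate link 1 by +67°: θ ← 0° +67° = 67°
rotate link 1 by -14°: θ ← 67° -14° = 53°
rotate link 1 by -9°: θ ← 53° -9° = 44°
rotate link 1 by +64°: θ ← 44° +64° = 108°
rotate link 1 by +86°: θ ← 108° +86° = 194°
rotate link 1 by +89°: θ ← 194° +89° = 283°
rotate link 1 by +78°: θ ← 283° +78° = 361°
rotate link 1 by -57°: θ ← 361° -57° = 304°
crank pin P = (r cos θ, r sin θ) = (10.065472, -14.922676)
h = r sin θ − e = -14.922676 − 2 = -16.922676
x = r cos θ + √(L² − h²) = 10.065472 + 252.433403 = 262.498875

262.4989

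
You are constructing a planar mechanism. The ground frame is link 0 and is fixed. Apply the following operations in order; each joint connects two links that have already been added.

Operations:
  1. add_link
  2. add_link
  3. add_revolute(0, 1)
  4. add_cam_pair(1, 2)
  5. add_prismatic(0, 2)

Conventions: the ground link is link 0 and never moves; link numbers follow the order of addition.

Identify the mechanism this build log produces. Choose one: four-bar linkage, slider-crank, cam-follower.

links: 3 (incl. ground); joints: 1 revolute, 1 prismatic, 1 higher (cam) pair, forming one closed loop
3 links, revolute + prismatic + higher pair in one loop → cam-follower

cam-follower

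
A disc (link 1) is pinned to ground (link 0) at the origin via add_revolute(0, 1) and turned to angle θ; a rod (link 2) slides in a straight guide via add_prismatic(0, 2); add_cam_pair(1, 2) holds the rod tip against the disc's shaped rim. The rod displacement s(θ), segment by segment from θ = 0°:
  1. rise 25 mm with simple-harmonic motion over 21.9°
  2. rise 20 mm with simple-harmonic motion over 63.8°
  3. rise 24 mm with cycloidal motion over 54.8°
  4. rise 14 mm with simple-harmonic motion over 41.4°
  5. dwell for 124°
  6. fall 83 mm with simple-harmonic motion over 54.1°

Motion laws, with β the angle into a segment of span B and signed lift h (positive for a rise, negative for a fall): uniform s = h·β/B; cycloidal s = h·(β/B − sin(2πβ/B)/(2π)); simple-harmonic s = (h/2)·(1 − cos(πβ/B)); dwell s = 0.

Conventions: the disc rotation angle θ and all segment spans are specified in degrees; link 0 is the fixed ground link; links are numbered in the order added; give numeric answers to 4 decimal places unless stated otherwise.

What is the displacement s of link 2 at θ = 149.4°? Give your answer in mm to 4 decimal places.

segment 1 (0° to 21.9°, simple-harmonic, h = 25) is passed completely: s = 0.0000 + (25) = 25.0000
segment 2 (21.9° to 85.7°, simple-harmonic, h = 20) is passed completely: s = 25.0000 + (20) = 45.0000
segment 3 (85.7° to 140.5°, cycloidal, h = 24) is passed completely: s = 45.0000 + (24) = 69.0000
θ = 149.4° falls in segment 4 (140.5° to 181.9°, simple-harmonic, h = 14): β = 149.4 − 140.5 = 8.9°, B = 41.4°; Δs = 14/2·(1 − cos(π·0.2150)) = 1.5367; s = 69.0000 + 1.5367 = 70.5367

70.5367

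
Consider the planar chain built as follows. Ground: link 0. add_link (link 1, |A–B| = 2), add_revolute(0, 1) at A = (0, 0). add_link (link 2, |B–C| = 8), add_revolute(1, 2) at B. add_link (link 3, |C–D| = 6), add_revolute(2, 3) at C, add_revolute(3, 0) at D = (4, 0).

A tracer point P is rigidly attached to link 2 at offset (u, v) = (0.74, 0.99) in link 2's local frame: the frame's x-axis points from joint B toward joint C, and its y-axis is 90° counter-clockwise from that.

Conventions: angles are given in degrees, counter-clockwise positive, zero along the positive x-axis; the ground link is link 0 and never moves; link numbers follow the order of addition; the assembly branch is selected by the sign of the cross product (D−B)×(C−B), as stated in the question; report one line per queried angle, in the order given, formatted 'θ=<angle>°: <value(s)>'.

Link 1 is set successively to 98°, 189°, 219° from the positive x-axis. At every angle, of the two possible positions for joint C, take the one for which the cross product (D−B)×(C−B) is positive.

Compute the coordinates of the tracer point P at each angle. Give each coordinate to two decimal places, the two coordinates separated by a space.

A=(0,0), D=(4.00,0)
θ=98°: B = A + 2.00·(cos98°, sin98°) = (-0.2783, 1.9805)
θ=98°: |BD| = 4.7145
θ=98°: circle(B,8.00) ∩ circle(D,6.00): a=5.3268, h=5.9687
θ=98°:   candidates: C₊=(7.0630,5.1592) cross=28.139; C₋=(2.0482,-5.6737) cross=-28.139
θ=98°:   branch + wants cross > 0 → take C=(7.0630,5.1592) (cross=28.139)
θ=98°: ex = (C−B)/|BC| = (0.9177,0.3973); ey = (-0.3973,0.9177)
θ=98°: P = B + 0.74·ex + 0.99·ey = (0.0074,3.1831)
θ=189°: B = A + 2.00·(cos189°, sin189°) = (-1.9754, -0.3129)
θ=189°: |BD| = 5.9836
θ=189°: circle(B,8.00) ∩ circle(D,6.00): a=5.3315, h=5.9645
θ=189°:   candidates: C₊=(3.0370,5.9222) cross=35.689; C₋=(3.6607,-5.9904) cross=-35.689
θ=189°:   branch + wants cross > 0 → take C=(3.0370,5.9222) (cross=35.689)
θ=189°: ex = (C−B)/|BC| = (0.6265,0.7794); ey = (-0.7794,0.6265)
θ=189°: P = B + 0.74·ex + 0.99·ey = (-2.2833,0.8842)
θ=219°: B = A + 2.00·(cos219°, sin219°) = (-1.5543, -1.2586)
θ=219°: |BD| = 5.6951
θ=219°: circle(B,8.00) ∩ circle(D,6.00): a=5.3058, h=5.9874
θ=219°:   candidates: C₊=(2.2971,5.7533) cross=34.099; C₋=(4.9435,-5.9253) cross=-34.099
θ=219°:   branch + wants cross > 0 → take C=(2.2971,5.7533) (cross=34.099)
θ=219°: ex = (C−B)/|BC| = (0.4814,0.8765); ey = (-0.8765,0.4814)
θ=219°: P = B + 0.74·ex + 0.99·ey = (-2.0658,-0.1334)

θ=98°: 0.01 3.18
θ=189°: -2.28 0.88
θ=219°: -2.07 -0.13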